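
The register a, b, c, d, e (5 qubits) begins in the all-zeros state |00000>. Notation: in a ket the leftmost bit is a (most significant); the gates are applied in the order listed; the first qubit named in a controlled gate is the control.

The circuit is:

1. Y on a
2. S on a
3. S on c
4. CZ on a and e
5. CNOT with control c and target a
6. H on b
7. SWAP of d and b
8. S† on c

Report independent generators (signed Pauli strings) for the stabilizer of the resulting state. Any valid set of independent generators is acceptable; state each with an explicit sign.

The final state is stabilized by the group generated by +IIIXI, -ZIIII, +IZIII, +IIZII, +IIIIZ; other independent generating sets are equally valid.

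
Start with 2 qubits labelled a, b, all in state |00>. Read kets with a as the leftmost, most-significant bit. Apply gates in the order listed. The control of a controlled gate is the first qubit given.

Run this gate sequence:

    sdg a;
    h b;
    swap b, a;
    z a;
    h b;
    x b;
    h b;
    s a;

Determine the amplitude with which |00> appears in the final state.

|00> carries amplitude sqrt(2)/2 in the final state.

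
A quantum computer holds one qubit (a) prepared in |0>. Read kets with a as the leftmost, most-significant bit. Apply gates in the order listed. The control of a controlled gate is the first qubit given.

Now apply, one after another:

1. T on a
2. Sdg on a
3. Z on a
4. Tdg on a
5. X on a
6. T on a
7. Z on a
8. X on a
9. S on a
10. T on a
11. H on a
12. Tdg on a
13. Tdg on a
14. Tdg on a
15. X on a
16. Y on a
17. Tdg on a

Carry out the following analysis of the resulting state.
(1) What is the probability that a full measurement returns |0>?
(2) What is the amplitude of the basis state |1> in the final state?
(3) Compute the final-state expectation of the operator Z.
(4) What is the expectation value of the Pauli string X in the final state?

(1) Outcome |0> occurs with probability 1/2.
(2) The amplitude on |1> is sqrt(2)*exp(3*I*pi/4)/2.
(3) The expectation value of Z is 0.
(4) The expectation value of X is 1.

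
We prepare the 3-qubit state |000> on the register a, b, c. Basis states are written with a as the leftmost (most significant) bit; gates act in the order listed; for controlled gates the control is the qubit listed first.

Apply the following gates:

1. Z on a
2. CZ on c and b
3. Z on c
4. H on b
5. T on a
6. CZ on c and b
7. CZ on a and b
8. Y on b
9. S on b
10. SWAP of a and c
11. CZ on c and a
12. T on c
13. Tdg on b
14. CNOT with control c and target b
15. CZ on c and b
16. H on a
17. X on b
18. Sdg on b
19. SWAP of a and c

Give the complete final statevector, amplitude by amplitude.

The resulting statevector has amplitude exp(3*I*pi/4)/2 on |000>, exp(3*I*pi/4)/2 on |001>, -1/2 on |010>, -1/2 on |011>, 0 on |100>, 0 on |101>, 0 on |110>, 0 on |111>.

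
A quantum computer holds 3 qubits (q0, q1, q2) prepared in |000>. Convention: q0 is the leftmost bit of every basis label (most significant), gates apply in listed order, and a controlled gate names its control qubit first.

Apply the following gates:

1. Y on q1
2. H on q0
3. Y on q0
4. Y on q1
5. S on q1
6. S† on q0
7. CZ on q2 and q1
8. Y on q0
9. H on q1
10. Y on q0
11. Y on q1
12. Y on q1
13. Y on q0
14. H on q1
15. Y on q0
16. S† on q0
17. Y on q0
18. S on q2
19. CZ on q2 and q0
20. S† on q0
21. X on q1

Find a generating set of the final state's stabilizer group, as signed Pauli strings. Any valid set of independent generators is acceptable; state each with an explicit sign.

The final state is stabilized by the group generated by +YII, -IZI, +IIZ; other independent generating sets are equally valid.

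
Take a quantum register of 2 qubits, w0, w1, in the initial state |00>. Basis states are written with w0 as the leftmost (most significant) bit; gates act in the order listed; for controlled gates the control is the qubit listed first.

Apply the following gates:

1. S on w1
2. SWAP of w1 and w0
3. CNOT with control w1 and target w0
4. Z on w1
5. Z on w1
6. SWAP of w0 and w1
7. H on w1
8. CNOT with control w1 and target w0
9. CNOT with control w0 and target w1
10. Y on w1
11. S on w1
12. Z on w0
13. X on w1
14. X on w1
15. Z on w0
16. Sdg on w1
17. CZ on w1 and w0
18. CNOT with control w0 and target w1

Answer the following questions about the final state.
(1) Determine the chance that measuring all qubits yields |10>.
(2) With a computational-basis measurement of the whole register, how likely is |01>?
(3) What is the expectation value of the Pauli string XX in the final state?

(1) Outcome |10> occurs with probability 1/2. Key observation: steps 11-16 multiply out to the identity, so the circuit reduces to the remaining gates.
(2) A full measurement returns |01> with probability 1/2.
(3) The expectation value of XX is -1.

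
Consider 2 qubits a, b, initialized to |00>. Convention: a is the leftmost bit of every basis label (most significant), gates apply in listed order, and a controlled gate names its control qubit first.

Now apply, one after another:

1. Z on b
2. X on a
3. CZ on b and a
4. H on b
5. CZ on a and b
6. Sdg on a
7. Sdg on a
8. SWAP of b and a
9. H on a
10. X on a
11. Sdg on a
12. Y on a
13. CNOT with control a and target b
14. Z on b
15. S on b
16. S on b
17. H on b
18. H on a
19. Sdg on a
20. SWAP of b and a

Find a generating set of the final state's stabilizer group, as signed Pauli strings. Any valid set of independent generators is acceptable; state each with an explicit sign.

The stabilizer group can be generated by +XI, +IY, among other valid generating sets.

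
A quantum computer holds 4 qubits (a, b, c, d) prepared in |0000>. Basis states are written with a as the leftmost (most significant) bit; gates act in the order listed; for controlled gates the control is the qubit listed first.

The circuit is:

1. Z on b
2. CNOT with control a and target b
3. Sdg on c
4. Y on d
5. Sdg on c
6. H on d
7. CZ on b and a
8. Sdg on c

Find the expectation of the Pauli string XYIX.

In the final state, XYIX has expectation 0.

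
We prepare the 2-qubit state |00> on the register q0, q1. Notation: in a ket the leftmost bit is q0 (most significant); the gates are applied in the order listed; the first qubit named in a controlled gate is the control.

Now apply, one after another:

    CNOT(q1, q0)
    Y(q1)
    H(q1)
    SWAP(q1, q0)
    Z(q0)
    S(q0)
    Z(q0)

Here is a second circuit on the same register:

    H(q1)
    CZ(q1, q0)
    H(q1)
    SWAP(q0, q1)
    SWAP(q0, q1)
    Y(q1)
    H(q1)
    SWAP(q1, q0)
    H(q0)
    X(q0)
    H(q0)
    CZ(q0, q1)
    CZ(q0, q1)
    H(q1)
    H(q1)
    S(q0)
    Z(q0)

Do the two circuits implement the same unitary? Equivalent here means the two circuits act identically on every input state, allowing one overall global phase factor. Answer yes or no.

No, they are not equivalent — no single phase factor reconciles the two unitaries.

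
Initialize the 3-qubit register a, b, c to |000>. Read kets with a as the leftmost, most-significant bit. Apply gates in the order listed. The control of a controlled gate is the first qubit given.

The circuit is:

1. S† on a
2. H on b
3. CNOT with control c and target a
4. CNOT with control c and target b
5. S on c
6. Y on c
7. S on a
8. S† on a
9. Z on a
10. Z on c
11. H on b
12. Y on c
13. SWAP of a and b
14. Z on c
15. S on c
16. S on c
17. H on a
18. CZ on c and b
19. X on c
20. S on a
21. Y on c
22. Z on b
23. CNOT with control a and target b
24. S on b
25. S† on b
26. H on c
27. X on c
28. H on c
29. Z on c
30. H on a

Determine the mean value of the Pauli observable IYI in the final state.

The observable IYI averages to 0.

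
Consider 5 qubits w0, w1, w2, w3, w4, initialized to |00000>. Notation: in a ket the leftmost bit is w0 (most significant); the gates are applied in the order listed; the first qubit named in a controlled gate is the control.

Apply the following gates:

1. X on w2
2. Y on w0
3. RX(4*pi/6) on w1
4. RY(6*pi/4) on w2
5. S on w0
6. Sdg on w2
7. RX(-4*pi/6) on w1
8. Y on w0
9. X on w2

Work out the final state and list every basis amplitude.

After the circuit, the state carries amplitude -sqrt(2)/2 on |00000>, -sqrt(2)*I/2 on |00100>, and 0 on every other basis state.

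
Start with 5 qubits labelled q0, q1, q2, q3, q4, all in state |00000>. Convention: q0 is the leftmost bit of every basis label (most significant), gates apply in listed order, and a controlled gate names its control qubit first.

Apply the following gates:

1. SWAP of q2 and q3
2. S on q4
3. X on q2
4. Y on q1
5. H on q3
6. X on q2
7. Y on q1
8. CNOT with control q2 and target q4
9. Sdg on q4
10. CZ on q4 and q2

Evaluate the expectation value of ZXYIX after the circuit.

The observable ZXYIX averages to 0.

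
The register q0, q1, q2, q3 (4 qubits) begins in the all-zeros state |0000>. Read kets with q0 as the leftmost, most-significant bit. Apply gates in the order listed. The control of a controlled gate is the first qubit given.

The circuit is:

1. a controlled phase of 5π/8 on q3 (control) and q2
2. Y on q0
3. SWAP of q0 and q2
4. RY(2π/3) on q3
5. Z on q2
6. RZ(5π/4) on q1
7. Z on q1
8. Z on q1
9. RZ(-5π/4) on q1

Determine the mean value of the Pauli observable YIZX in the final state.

In the final state, YIZX has expectation 0.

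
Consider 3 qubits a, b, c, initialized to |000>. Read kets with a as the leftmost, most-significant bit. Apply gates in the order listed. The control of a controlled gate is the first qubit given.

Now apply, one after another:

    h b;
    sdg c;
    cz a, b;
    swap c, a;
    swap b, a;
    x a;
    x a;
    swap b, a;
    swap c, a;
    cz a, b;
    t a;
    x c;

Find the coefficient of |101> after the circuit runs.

The final state's coefficient on |101> equals 0. Key observation: the block from step 3 through step 10 cancels to the identity and can be dropped.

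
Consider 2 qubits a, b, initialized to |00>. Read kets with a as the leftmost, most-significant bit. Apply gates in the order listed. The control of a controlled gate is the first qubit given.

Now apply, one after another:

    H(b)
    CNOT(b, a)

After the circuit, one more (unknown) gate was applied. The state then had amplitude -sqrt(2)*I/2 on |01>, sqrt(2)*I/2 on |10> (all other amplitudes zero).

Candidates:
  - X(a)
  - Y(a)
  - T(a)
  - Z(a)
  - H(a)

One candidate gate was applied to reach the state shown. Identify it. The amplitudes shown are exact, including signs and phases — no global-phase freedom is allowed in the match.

The applied gate was Y(a).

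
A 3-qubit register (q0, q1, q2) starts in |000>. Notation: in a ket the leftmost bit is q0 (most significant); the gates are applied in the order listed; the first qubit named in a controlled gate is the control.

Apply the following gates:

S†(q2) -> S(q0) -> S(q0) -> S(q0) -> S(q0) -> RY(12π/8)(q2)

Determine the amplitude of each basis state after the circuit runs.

The resulting statevector has amplitude -sqrt(2)/2 on |000>, sqrt(2)/2 on |001>, and 0 on every other basis state.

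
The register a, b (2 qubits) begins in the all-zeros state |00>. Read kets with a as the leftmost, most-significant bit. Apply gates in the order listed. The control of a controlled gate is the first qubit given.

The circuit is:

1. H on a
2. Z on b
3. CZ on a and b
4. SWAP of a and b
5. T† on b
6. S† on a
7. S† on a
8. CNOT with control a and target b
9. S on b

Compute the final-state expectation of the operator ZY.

In the final state, ZY has expectation sqrt(2)/2.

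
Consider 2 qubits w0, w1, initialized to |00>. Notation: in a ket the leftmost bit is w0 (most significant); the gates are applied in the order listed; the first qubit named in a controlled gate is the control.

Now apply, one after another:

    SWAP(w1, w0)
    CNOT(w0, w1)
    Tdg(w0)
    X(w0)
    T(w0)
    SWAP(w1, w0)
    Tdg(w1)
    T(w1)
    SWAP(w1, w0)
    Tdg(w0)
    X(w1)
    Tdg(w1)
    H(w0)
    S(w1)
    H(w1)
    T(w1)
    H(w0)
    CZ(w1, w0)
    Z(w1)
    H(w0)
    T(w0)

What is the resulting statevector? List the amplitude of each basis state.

The final amplitudes are exp(I*pi/4)/2 on |00>, -I/2 on |01>, -I/2 on |10>, exp(3*I*pi/4)/2 on |11>.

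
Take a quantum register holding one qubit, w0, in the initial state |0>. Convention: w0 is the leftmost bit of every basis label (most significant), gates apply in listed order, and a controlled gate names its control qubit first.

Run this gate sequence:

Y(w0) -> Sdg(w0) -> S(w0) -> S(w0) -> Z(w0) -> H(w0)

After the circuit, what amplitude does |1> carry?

|1> carries amplitude -sqrt(2)/2 in the final state.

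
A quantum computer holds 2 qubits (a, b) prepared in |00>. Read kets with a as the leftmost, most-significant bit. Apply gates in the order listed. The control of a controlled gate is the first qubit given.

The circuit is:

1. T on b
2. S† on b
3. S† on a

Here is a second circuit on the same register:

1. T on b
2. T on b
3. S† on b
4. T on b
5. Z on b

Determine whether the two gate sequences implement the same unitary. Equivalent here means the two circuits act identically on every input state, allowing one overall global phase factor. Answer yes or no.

No: there is an input state on which the two circuits produce genuinely different outputs (not merely differing by a phase).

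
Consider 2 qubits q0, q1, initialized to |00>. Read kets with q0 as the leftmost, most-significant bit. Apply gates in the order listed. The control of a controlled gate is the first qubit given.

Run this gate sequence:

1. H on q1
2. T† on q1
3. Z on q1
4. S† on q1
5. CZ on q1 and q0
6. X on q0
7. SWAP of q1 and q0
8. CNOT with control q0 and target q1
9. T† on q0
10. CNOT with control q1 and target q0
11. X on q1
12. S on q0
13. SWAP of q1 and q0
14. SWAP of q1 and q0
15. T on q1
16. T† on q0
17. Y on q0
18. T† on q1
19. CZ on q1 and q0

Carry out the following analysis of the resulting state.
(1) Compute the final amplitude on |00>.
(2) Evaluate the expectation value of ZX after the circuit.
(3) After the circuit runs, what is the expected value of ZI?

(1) The amplitude on |00> is -sqrt(2)*exp(3*I*pi/4)/2. Key observation: the block from step 13 through step 14 cancels to the identity and can be dropped.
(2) The expectation value of ZX is 1.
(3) In the final state, ZI has expectation 1.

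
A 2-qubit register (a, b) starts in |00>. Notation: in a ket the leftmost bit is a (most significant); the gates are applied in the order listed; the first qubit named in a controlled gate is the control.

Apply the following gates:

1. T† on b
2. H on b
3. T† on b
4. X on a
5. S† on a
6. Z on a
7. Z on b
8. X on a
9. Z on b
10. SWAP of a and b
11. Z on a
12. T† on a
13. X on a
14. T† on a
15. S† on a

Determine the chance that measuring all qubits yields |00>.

A full measurement returns |00> with probability 1/2.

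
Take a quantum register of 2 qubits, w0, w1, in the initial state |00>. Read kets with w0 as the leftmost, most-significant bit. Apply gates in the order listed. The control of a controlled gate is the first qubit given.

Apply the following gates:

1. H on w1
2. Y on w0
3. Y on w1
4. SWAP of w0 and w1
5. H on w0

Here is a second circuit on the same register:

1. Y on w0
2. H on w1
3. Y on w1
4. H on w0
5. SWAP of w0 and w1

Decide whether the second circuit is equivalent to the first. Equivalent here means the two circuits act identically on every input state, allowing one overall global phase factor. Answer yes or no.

No: there is an input state on which the two circuits produce genuinely different outputs (not merely differing by a phase).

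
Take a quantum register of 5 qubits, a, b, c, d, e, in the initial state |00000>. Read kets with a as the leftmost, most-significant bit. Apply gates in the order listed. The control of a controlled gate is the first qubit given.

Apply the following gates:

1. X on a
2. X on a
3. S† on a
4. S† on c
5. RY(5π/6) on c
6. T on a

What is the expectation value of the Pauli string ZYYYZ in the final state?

The observable ZYYYZ averages to 0. Key observation: steps 1-2 multiply out to the identity, so the circuit reduces to the remaining gates.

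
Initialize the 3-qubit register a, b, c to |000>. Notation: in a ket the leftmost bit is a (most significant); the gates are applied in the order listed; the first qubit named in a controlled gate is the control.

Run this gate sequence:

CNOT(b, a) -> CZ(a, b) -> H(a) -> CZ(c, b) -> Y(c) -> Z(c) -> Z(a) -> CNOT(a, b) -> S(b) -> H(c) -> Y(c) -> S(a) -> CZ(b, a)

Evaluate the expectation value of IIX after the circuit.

In the final state, IIX has expectation 1.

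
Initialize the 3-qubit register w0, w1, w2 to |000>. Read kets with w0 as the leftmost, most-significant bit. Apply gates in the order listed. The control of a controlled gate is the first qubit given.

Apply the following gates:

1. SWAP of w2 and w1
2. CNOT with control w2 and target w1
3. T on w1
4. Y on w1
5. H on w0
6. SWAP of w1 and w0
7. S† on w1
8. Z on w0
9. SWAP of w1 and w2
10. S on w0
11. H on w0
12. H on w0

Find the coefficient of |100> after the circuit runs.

|100> carries amplitude sqrt(2)/2 in the final state.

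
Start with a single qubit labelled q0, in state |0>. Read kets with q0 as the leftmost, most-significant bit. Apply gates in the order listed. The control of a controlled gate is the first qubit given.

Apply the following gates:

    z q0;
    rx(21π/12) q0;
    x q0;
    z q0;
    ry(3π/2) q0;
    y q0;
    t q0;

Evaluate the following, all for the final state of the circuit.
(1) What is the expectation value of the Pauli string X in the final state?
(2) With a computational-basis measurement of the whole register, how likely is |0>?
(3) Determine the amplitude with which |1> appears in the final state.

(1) In the final state, X has expectation -1.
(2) A full measurement returns |0> with probability 1/2.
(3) The final state's coefficient on |1> equals -sqrt(2)*sqrt(sqrt(2) + 2)*exp(3*I*pi/4)/4 - sqrt(2)*sqrt(2 - sqrt(2))*exp(I*pi/4)/4.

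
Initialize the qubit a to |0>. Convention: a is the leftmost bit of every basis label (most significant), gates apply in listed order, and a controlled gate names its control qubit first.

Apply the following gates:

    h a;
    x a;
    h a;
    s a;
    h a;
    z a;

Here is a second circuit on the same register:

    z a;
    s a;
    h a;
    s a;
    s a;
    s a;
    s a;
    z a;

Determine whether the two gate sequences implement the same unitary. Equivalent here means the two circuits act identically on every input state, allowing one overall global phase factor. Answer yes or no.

Yes, they are equivalent — the unitaries differ by at most a global phase.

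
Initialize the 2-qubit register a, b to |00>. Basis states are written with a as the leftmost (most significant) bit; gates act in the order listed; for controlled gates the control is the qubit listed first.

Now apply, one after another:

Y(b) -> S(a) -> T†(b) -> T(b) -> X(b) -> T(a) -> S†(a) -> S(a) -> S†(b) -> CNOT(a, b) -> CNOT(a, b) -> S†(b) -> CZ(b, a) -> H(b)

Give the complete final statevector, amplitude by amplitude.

The final amplitudes are sqrt(2)*I/2 on |00>, sqrt(2)*I/2 on |01>, 0 on |10>, 0 on |11>.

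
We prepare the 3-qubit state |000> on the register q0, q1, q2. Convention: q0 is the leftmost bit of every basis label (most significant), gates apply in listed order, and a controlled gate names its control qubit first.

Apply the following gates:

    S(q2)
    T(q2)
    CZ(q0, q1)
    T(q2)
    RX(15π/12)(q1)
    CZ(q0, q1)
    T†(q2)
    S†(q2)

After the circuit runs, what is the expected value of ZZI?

The observable ZZI averages to -sqrt(2)/2.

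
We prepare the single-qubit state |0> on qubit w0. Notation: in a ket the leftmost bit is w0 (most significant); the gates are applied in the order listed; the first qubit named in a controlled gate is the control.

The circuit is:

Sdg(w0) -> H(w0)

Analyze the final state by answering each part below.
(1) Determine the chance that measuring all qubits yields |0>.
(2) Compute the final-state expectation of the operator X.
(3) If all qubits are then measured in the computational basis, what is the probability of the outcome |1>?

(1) The probability of measuring |0> is 1/2.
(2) The expectation value of X is 1.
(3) Outcome |1> occurs with probability 1/2.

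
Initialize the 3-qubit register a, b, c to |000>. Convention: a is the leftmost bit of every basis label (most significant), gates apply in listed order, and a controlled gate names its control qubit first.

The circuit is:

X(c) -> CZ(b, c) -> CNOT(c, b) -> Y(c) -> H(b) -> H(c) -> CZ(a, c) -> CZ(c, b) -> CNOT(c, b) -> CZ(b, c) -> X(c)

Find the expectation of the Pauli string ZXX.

The expectation value of ZXX is -1.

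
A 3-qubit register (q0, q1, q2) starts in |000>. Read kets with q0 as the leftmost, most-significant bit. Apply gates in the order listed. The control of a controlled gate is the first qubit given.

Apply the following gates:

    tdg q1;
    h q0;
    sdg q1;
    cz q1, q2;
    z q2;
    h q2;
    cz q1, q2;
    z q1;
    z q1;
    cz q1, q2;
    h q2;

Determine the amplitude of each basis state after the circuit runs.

The resulting statevector has amplitude sqrt(2)/2 on |000>, sqrt(2)/2 on |100>, and 0 on every other basis state. Key observation: steps 6-11 multiply out to the identity, so the circuit reduces to the remaining gates.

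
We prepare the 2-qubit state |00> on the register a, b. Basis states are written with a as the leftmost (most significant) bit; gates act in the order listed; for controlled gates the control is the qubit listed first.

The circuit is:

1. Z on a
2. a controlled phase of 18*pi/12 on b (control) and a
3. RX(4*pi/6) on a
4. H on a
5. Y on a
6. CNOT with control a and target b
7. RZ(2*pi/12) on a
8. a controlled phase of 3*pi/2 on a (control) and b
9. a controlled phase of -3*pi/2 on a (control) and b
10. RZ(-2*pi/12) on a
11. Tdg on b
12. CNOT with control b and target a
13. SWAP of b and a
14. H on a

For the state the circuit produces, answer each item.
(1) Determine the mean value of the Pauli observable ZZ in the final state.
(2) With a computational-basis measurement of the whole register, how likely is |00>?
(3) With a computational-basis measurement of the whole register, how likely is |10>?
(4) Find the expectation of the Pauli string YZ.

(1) The expectation value of ZZ is sqrt(2)/4 + sqrt(6)/4.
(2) A full measurement returns |00> with probability sqrt(2)/8 + sqrt(6)/8 + 1/2.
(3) The probability of measuring |10> is -sqrt(6)/8 - sqrt(2)/8 + 1/2.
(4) The expectation value of YZ is -sqrt(6)/4 + sqrt(2)/4.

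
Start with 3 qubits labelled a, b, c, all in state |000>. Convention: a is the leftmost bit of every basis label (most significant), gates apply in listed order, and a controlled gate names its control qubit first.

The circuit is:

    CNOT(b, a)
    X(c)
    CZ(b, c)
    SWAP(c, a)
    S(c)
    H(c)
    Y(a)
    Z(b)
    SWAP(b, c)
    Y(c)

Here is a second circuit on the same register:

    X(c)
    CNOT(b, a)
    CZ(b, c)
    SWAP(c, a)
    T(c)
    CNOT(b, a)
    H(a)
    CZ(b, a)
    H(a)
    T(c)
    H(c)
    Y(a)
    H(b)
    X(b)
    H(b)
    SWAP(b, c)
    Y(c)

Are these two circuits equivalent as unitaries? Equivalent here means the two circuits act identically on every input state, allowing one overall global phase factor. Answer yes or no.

Yes — the two circuits implement the same unitary up to a global phase.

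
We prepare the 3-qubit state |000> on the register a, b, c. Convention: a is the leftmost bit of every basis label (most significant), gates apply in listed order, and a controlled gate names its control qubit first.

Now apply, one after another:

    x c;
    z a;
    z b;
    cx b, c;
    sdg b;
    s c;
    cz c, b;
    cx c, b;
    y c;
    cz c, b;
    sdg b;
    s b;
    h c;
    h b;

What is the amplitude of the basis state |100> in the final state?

|100> carries amplitude 0 in the final state.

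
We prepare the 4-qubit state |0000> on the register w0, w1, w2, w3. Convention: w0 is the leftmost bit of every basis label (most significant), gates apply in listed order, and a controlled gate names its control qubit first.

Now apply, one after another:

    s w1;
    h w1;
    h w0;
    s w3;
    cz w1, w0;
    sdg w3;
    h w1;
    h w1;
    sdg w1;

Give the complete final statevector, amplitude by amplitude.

The final amplitudes are 1/2 on |0000>, -I/2 on |0100>, 1/2 on |1000>, I/2 on |1100>, and 0 on every other basis state.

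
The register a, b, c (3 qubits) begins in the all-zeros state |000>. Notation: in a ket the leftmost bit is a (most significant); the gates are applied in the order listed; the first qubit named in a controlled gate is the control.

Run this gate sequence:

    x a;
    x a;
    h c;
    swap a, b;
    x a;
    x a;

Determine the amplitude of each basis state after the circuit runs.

After the circuit, the state carries amplitude sqrt(2)/2 on |000>, sqrt(2)/2 on |001>, and 0 on every other basis state.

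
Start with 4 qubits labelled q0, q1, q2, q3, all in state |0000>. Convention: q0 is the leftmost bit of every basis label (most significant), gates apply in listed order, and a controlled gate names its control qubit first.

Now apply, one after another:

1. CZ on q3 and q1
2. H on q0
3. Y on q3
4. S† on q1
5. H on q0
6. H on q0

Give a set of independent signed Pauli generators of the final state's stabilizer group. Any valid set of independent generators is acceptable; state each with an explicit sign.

One valid set of independent stabilizer generators is +XIII, +IZII, +IIZI, -IIIZ (any independent generating set of the same group is equally correct). Key observation: gates 5-6 undo each other exactly, leaving only the rest of the circuit to track.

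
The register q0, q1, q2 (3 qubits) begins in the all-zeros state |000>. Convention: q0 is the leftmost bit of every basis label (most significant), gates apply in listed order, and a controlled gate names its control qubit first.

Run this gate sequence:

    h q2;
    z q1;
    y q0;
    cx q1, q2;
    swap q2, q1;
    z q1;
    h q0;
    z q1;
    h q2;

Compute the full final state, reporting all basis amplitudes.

The resulting statevector has amplitude sqrt(2)*I/4 on |000>, sqrt(2)*I/4 on |001>, sqrt(2)*I/4 on |010>, sqrt(2)*I/4 on |011>, -sqrt(2)*I/4 on |100>, -sqrt(2)*I/4 on |101>, -sqrt(2)*I/4 on |110>, -sqrt(2)*I/4 on |111>.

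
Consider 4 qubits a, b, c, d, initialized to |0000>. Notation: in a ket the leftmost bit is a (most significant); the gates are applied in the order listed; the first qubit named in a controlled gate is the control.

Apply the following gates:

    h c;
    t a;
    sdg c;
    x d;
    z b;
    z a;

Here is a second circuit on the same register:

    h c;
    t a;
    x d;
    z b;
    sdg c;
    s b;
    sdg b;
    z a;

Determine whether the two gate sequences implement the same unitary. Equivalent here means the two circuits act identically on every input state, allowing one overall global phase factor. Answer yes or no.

Yes, they are equivalent — the unitaries differ by at most a global phase.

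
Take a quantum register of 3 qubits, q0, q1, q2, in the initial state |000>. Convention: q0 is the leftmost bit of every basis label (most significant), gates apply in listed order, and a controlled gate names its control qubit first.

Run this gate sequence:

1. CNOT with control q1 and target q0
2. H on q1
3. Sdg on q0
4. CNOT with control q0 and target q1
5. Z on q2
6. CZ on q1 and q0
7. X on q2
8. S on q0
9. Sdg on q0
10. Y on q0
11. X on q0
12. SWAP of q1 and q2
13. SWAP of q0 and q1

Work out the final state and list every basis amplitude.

After the circuit, the state carries amplitude sqrt(2)*I/2 on |100>, sqrt(2)*I/2 on |101>, and 0 on every other basis state.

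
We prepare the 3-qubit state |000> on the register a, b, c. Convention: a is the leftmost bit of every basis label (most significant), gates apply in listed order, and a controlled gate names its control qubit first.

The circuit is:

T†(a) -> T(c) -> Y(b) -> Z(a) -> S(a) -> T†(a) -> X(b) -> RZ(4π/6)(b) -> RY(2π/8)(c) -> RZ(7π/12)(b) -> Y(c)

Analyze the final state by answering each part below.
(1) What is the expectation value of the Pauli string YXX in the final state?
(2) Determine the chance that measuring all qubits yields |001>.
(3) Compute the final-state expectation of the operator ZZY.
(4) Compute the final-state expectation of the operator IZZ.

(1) The observable YXX averages to 0.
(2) A full measurement returns |001> with probability sqrt(2)/4 + 1/2.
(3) In the final state, ZZY has expectation 0.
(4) The expectation value of IZZ is -sqrt(2)/2.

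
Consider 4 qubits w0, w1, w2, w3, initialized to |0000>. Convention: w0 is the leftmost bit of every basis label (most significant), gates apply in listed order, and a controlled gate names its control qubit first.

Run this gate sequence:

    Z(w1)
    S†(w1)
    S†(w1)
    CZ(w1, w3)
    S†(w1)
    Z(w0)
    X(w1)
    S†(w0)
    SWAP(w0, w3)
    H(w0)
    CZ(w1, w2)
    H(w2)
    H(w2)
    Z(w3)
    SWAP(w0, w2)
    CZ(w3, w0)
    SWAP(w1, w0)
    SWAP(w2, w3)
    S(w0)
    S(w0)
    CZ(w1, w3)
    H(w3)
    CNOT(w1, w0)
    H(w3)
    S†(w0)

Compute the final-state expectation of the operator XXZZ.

The expectation value of XXZZ is 0.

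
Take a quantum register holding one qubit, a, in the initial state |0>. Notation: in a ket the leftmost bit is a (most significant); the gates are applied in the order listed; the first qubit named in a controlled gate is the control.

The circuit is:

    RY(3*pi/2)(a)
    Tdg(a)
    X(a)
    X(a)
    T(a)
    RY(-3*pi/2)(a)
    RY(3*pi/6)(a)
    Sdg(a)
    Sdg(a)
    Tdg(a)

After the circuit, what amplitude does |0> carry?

The amplitude on |0> is sqrt(2)/2. Key observation: the block from step 1 through step 6 cancels to the identity and can be dropped.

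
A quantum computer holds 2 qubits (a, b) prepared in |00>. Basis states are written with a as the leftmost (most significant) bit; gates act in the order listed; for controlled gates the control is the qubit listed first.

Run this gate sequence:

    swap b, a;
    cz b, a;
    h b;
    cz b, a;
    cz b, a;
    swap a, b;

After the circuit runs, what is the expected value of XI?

The observable XI averages to 1.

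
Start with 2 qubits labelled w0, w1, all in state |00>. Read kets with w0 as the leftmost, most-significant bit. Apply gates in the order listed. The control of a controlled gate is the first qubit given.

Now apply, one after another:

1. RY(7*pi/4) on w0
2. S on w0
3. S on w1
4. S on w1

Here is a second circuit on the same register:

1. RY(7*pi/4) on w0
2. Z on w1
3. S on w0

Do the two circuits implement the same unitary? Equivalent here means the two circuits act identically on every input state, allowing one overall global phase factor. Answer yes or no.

Yes: on every input state the two circuits agree up to one overall phase factor.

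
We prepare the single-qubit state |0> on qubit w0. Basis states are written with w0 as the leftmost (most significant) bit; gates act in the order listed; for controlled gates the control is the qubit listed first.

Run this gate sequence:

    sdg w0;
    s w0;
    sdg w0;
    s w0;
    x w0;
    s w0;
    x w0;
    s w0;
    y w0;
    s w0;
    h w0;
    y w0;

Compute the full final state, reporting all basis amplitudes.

After the circuit, the state carries amplitude sqrt(2)/2 on |0>, sqrt(2)/2 on |1>.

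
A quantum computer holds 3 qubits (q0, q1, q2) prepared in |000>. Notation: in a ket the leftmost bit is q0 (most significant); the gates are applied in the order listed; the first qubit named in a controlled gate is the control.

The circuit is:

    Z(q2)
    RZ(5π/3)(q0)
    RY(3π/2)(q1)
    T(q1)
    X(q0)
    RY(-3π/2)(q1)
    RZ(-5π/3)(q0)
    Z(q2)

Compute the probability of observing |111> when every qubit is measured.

Outcome |111> occurs with probability 0.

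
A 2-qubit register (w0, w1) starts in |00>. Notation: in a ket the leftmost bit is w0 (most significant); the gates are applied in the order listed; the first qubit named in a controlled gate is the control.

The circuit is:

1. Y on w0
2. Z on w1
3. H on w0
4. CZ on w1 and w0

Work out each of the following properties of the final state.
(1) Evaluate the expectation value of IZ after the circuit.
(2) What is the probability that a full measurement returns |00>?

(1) The observable IZ averages to 1.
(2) Outcome |00> occurs with probability 1/2.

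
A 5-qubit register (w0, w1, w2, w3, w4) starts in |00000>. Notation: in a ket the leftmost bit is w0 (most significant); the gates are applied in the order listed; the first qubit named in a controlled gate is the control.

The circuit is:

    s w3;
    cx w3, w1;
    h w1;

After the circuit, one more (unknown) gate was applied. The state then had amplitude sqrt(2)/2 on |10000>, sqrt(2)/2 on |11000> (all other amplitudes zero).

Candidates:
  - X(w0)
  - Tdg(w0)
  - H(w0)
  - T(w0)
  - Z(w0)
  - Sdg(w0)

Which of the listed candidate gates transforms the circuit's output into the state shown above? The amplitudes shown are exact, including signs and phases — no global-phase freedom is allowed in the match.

The applied gate was X(w0).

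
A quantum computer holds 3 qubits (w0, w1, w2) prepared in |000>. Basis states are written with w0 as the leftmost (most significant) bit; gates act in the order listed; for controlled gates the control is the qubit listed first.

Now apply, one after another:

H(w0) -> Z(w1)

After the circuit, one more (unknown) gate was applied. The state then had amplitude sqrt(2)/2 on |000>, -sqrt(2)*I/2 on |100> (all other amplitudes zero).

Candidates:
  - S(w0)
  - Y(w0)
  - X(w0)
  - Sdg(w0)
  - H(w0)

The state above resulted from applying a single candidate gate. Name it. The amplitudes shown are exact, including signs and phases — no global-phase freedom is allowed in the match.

The unique candidate consistent with the amplitudes is Sdg(w0).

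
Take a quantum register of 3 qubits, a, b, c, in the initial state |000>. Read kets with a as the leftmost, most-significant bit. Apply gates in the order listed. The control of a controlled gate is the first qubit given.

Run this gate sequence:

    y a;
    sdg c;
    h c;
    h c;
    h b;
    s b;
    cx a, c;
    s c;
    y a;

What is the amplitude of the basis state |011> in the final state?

The amplitude on |011> is -sqrt(2)/2.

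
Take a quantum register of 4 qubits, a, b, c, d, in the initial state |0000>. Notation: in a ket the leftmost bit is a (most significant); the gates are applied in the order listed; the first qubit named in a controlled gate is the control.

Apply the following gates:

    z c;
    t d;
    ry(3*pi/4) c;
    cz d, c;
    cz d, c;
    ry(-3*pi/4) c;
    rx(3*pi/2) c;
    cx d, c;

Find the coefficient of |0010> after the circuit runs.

The amplitude on |0010> is -sqrt(2)*I/2. Key observation: steps 3-6 multiply out to the identity, so the circuit reduces to the remaining gates.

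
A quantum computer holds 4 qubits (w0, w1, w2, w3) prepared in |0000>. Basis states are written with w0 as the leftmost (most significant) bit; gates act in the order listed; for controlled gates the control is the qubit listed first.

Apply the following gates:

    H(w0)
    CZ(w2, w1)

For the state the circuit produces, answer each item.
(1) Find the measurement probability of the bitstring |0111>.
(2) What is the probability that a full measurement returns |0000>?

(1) The probability of measuring |0111> is 0.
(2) Outcome |0000> occurs with probability 1/2.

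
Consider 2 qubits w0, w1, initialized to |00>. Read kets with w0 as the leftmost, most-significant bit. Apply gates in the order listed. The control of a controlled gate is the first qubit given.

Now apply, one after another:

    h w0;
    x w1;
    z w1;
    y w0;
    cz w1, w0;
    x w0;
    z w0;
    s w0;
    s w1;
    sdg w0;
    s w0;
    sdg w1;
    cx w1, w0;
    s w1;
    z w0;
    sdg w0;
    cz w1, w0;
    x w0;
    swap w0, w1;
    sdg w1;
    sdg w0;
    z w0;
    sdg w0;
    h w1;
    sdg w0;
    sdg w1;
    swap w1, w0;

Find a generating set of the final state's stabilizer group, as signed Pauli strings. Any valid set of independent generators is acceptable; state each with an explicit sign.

One valid set of independent stabilizer generators is +XI, -IZ (any independent generating set of the same group is equally correct). Key observation: steps 9-12 multiply out to the identity, so the circuit reduces to the remaining gates.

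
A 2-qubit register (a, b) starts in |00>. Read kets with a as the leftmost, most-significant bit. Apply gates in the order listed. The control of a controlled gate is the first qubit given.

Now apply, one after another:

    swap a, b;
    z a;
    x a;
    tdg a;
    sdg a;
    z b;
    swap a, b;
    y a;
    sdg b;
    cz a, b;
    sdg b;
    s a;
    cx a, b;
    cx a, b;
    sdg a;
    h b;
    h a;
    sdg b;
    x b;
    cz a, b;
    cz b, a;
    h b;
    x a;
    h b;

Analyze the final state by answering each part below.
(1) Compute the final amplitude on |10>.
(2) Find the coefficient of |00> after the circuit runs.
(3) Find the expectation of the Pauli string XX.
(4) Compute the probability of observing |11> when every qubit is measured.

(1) |10> carries amplitude exp(I*pi/4)/2 in the final state. Key observation: steps 12-15 multiply out to the identity, so the circuit reduces to the remaining gates.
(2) The amplitude on |00> is -exp(I*pi/4)/2.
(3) The observable XX averages to 0.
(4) The probability of measuring |11> is 1/4.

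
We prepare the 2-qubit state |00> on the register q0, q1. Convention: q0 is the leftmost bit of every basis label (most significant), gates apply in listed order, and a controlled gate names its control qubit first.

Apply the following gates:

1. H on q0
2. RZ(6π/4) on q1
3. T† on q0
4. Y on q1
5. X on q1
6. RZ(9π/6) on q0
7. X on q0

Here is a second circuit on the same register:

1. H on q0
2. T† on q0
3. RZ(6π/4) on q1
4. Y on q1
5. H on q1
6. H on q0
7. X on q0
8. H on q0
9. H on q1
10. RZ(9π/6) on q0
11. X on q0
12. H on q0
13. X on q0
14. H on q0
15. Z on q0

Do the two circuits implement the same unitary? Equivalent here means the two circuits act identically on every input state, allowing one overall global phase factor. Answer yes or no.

No: there is an input state on which the two circuits produce genuinely different outputs (not merely differing by a phase).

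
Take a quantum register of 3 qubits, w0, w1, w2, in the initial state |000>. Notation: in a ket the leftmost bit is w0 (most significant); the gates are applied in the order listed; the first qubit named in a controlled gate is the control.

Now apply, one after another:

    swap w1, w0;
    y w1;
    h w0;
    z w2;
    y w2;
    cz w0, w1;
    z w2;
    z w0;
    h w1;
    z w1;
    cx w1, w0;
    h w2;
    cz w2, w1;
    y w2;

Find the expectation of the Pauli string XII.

In the final state, XII has expectation 1.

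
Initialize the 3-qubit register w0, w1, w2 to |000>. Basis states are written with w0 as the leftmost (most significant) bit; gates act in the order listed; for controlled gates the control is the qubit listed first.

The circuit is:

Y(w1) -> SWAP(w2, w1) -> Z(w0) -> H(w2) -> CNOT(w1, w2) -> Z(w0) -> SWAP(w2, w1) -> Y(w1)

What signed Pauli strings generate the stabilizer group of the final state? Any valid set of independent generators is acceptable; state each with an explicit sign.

The final state is stabilized by the group generated by +IXI, +ZII, +IIZ; other independent generating sets are equally valid.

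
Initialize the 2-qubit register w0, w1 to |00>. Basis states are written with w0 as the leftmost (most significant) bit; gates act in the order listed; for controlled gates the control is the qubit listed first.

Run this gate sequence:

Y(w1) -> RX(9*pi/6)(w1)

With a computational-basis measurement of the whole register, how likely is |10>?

A full measurement returns |10> with probability 0.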